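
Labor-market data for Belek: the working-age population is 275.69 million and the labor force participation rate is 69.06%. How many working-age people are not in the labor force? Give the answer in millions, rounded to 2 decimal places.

Share not in the labor force = 1 − 0.6906 = 0.3094.
Not in labor force = 0.3094 × 275.69 ≈ 85.30 million.

About 85.30 million are not in the labor force.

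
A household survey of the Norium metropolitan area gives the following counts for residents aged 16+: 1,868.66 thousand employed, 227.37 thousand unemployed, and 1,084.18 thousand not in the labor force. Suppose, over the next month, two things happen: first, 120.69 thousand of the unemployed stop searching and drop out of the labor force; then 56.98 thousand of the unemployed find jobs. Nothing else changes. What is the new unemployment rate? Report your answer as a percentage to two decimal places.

New unemployment rate ≈ 2.52%.

Initially, labor force = 1,868.66 + 227.37 = 2,096.03 thousand, so u = 227.37/2,096.03 = 10.85%.
After the first change, unemployed and labor force both fall by 120.69 → E = 1,868.66, U = 106.68, labor force = 1,975.34 thousand.
After the second change, unemployed falls and employed rises by 56.98; labor force unchanged → E = 1,925.64, U = 49.70, labor force = 1,975.34 thousand.
New unemployment rate = 49.70 / 1,975.34 = 2.52%.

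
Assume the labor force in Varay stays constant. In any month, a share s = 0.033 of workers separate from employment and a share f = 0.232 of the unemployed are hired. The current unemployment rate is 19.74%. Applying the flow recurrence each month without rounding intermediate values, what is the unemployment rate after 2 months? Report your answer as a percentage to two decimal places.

With a fixed labor force, u_{t+1} = u_t + s·(1−u_t) − f·u_t = u_t·(1−s−f) + s.
Here 1−s−f = 0.735 and s = 0.033.
u_1 = 0.197400 × 0.735 + 0.033 = 0.178089.
u_2 = 0.178089 × 0.735 + 0.033 = 0.163895.

Unemployment rate after two months ≈ 16.39%.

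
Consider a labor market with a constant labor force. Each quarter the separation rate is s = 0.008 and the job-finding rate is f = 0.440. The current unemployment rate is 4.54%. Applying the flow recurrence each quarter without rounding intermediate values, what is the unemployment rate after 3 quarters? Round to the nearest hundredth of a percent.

With a fixed labor force, u_{t+1} = u_t + s·(1−u_t) − f·u_t = u_t·(1−s−f) + s.
Here 1−s−f = 0.552 and s = 0.008.
u_1 = 0.045400 × 0.552 + 0.008 = 0.033061.
u_2 = 0.033061 × 0.552 + 0.008 = 0.026250.
u_3 = 0.026250 × 0.552 + 0.008 = 0.022490.

Unemployment rate after three quarters ≈ 2.25%.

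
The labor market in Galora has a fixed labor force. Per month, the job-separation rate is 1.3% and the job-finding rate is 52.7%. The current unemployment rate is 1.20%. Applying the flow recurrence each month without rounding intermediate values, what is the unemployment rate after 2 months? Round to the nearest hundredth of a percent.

With a fixed labor force, u_{t+1} = u_t + s·(1−u_t) − f·u_t = u_t·(1−s−f) + s.
Here 1−s−f = 0.460 and s = 0.013.
u_1 = 0.012000 × 0.460 + 0.013 = 0.018520.
u_2 = 0.018520 × 0.460 + 0.013 = 0.021519.

Unemployment rate after two months ≈ 2.15%.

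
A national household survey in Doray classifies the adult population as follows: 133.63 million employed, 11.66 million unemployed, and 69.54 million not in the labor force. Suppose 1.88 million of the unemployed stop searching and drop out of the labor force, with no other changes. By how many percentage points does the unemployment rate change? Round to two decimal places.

Initially, labor force = 133.63 + 11.66 = 145.29 million, so u = 11.66/145.29 = 8.03%.
After the change, unemployed and labor force both fall by 1.88 → E = 133.63, U = 9.78, labor force = 143.41 million.
New unemployment rate = 9.78 / 143.41 = 6.82%.
Change = 6.82% − 8.03% = −1.21 percentage points.

The unemployment rate changes by −1.21 percentage points.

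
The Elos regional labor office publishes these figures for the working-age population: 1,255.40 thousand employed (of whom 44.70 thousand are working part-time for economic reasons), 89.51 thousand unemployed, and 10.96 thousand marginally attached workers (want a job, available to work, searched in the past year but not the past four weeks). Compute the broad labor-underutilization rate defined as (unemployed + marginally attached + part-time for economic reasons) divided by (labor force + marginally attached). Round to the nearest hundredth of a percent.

Labor force = 1,255.40 + 89.51 = 1,344.91 thousand.
Numerator = 89.51 + 10.96 + 44.70 = 145.17 thousand.
Denominator = 1,344.91 + 10.96 = 1,355.87 thousand.
Broad rate = 145.17 / 1,355.87 = 10.71%.

Broad underutilization rate ≈ 10.71%.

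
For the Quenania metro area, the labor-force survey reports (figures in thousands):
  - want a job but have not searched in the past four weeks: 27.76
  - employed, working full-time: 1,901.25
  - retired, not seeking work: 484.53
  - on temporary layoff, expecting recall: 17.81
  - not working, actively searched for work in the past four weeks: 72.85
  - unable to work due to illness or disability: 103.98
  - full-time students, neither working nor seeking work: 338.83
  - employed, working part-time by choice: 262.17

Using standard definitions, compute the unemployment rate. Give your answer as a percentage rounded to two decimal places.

Unemployment rate ≈ 4.02%.

Employed = 1,901.25 + 262.17 = 2,163.42 thousand.
Unemployed = 17.81 + 72.85 = 90.66 thousand (jobless and actively searching, or on temporary layoff).
Labor force = 2,163.42 + 90.66 = 2,254.08 thousand.
Unemployment rate = 90.66 / 2,254.08 = 4.02%.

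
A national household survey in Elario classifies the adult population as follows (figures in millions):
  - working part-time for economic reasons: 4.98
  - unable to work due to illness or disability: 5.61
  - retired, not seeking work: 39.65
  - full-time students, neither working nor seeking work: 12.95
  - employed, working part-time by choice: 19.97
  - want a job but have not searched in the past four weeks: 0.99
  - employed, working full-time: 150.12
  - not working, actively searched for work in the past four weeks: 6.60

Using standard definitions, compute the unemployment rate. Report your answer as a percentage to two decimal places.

Unemployment rate ≈ 3.63%.

Employed = 4.98 + 19.97 + 150.12 = 175.07 million (anyone who worked, including part-time for economic reasons, counts as employed).
Unemployed = 6.60 million.
Labor force = 175.07 + 6.60 = 181.67 million.
Unemployment rate = 6.60 / 181.67 = 3.63%.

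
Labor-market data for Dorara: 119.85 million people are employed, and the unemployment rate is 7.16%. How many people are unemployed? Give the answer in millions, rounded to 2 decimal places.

Let U be the number unemployed. The labor force is E + U, and U/(E+U) = 0.0716.
So U = 0.0716 × 119.85 / (1 − 0.0716) = 8.5813 / 0.9284 ≈ 9.24 million.

About 9.24 million are unemployed.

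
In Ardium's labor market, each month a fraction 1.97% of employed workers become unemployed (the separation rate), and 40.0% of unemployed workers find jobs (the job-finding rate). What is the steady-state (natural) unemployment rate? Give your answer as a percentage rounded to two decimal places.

Steady-state unemployment rate ≈ 4.69%.

At steady state the flows balance: s·E = f·U, so U/(E+U) = s/(s+f).
u* = 1.97 / (1.97 + 40.0) = 1.97 / 41.97 = 4.69%.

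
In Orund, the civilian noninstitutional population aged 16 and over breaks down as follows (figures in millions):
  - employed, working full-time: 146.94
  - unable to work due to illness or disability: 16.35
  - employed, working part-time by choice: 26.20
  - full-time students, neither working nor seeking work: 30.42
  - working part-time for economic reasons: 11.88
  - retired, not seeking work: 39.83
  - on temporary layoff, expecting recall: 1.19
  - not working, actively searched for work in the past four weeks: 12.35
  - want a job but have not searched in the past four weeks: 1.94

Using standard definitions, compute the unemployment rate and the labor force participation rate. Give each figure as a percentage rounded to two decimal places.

Unemployment rate ≈ 6.82%; labor force participation rate ≈ 69.16%.

Employed = 146.94 + 26.20 + 11.88 = 185.02 million (anyone who worked, including part-time for economic reasons, counts as employed).
Unemployed = 1.19 + 12.35 = 13.54 million (jobless and actively searching, or on temporary layoff).
Labor force = 185.02 + 13.54 = 198.56 million.
Not in labor force = 16.35 + 30.42 + 39.83 + 1.94 = 88.54 million (those not working and not actively searching are outside the labor force — including those who want a job but have given up searching).
Civilian working-age population = 198.56 + 88.54 = 287.10 million.
Unemployment rate = 13.54 / 198.56 = 6.82%.
Labor force participation rate = 198.56 / 287.10 = 69.16%.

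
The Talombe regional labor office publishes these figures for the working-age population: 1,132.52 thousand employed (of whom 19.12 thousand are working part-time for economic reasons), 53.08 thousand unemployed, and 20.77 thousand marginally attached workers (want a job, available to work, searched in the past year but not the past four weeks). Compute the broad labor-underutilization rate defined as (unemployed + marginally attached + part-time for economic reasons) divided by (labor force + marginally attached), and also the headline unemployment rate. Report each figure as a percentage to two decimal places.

Broad underutilization rate ≈ 7.71%; headline unemployment rate ≈ 4.48%.

Labor force = 1,132.52 + 53.08 = 1,185.60 thousand.
Numerator = 53.08 + 20.77 + 19.12 = 92.97 thousand.
Denominator = 1,185.60 + 20.77 = 1,206.37 thousand.
Broad rate = 92.97 / 1,206.37 = 7.71%.
Headline unemployment rate = 53.08 / 1,185.60 = 4.48%.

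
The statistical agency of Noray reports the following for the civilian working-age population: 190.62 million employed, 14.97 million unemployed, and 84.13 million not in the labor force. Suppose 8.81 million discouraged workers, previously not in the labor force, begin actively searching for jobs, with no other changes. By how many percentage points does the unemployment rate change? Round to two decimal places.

The unemployment rate changes by +3.81 percentage points.

Initially, labor force = 190.62 + 14.97 = 205.59 million, so u = 14.97/205.59 = 7.28%.
After the change, unemployed and labor force both rise by 8.81 → E = 190.62, U = 23.78, labor force = 214.40 million.
New unemployment rate = 23.78 / 214.40 = 11.09%.
Change = 11.09% − 7.28% = +3.81 percentage points.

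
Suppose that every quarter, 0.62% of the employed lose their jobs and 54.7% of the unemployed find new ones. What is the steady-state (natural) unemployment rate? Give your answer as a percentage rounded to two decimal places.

Steady-state unemployment rate ≈ 1.12%.

At steady state the flows balance: s·E = f·U, so U/(E+U) = s/(s+f).
u* = 0.62 / (0.62 + 54.7) = 0.62 / 55.32 = 1.12%.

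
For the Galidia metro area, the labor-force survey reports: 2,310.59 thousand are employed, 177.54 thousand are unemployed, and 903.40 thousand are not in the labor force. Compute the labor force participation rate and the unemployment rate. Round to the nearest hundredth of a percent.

Labor force = employed + unemployed = 2,310.59 + 177.54 = 2,488.13 thousand.
Working-age population = 2,488.13 + 903.40 = 3,391.53 thousand.
Unemployment rate = 177.54 / 2,488.13 = 7.14%.
Labor force participation rate = 2,488.13 / 3,391.53 = 73.36%.

Labor force participation rate ≈ 73.36%; unemployment rate ≈ 7.14%.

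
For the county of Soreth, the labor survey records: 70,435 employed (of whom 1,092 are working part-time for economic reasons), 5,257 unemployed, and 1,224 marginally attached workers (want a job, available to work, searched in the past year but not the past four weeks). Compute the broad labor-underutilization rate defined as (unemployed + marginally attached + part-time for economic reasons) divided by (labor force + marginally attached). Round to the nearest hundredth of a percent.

Labor force = 70,435 + 5,257 = 75,692.
Numerator = 5,257 + 1,224 + 1,092 = 7,573.
Denominator = 75,692 + 1,224 = 76,916.
Broad rate = 7,573 / 76,916 = 9.85%.

Broad underutilization rate ≈ 9.85%.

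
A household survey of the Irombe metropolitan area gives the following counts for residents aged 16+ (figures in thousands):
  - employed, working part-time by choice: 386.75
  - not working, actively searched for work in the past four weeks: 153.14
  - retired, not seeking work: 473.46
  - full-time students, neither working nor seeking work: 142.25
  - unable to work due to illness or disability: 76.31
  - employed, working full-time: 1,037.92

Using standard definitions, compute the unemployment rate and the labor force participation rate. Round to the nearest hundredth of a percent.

Unemployment rate ≈ 9.71%; labor force participation rate ≈ 69.51%.

Employed = 386.75 + 1,037.92 = 1,424.67 thousand.
Unemployed = 153.14 thousand.
Labor force = 1,424.67 + 153.14 = 1,577.81 thousand.
Not in labor force = 473.46 + 142.25 + 76.31 = 692.02 thousand (those not working and not actively searching are outside the labor force).
Civilian working-age population = 1,577.81 + 692.02 = 2,269.83 thousand.
Unemployment rate = 153.14 / 1,577.81 = 9.71%.
Labor force participation rate = 1,577.81 / 2,269.83 = 69.51%.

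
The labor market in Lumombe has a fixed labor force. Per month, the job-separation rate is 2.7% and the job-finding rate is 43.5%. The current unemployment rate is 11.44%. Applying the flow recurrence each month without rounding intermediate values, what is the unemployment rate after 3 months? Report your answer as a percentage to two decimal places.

With a fixed labor force, u_{t+1} = u_t + s·(1−u_t) − f·u_t = u_t·(1−s−f) + s.
Here 1−s−f = 0.538 and s = 0.027.
u_1 = 0.114400 × 0.538 + 0.027 = 0.088547.
u_2 = 0.088547 × 0.538 + 0.027 = 0.074638.
u_3 = 0.074638 × 0.538 + 0.027 = 0.067155.

Unemployment rate after three months ≈ 6.72%.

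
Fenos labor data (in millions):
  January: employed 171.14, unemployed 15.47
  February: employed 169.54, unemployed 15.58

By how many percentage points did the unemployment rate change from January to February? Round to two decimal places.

January: labor force = 171.14 + 15.47 = 186.61; u = 15.47/186.61 = 8.29%.
February: labor force = 169.54 + 15.58 = 185.12; u = 15.58/185.12 = 8.42%.
Change = 8.42% − 8.29% = +0.13 pp.

The unemployment rate changed by +0.13 percentage points.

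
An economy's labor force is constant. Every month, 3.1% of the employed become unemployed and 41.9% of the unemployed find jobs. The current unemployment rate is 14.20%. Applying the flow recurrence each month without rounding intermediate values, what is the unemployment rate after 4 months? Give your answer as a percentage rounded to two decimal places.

With a fixed labor force, u_{t+1} = u_t + s·(1−u_t) − f·u_t = u_t·(1−s−f) + s.
Here 1−s−f = 0.550 and s = 0.031.
u_1 = 0.142000 × 0.550 + 0.031 = 0.109100.
u_2 = 0.109100 × 0.550 + 0.031 = 0.091005.
u_3 = 0.091005 × 0.550 + 0.031 = 0.081053.
u_4 = 0.081053 × 0.550 + 0.031 = 0.075579.

Unemployment rate after four months ≈ 7.56%.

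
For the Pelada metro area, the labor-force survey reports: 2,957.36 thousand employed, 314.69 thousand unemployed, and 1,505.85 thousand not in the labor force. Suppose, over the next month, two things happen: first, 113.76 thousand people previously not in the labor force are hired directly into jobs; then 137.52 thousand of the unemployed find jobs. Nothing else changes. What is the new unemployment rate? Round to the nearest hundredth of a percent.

New unemployment rate ≈ 5.23%.

Initially, labor force = 2,957.36 + 314.69 = 3,272.05 thousand, so u = 314.69/3,272.05 = 9.62%.
After the first change, employed and labor force both rise by 113.76; unemployed unchanged → E = 3,071.12, U = 314.69, labor force = 3,385.81 thousand.
After the second change, unemployed falls and employed rises by 137.52; labor force unchanged → E = 3,208.64, U = 177.17, labor force = 3,385.81 thousand.
New unemployment rate = 177.17 / 3,385.81 = 5.23%.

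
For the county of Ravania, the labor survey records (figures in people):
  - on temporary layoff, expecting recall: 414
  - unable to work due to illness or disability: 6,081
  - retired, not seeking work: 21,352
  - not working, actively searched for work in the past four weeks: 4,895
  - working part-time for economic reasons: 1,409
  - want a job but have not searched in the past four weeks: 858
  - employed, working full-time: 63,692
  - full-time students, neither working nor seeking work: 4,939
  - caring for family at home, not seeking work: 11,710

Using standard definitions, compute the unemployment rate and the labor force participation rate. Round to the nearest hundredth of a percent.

Unemployment rate ≈ 7.54%; labor force participation rate ≈ 61.04%.

Employed = 1,409 + 63,692 = 65,101 (anyone who worked, including part-time for economic reasons, counts as employed).
Unemployed = 414 + 4,895 = 5,309 (jobless and actively searching, or on temporary layoff).
Labor force = 65,101 + 5,309 = 70,410.
Not in labor force = 6,081 + 21,352 + 858 + 4,939 + 11,710 = 44,940 (those not working and not actively searching are outside the labor force — including those who want a job but have given up searching).
Civilian working-age population = 70,410 + 44,940 = 115,350.
Unemployment rate = 5,309 / 70,410 = 7.54%.
Labor force participation rate = 70,410 / 115,350 = 61.04%.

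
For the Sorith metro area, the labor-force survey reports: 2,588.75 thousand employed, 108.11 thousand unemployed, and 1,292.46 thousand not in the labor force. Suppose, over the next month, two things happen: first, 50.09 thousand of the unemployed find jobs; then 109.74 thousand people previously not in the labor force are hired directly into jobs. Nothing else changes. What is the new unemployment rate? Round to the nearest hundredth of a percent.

Initially, labor force = 2,588.75 + 108.11 = 2,696.86 thousand, so u = 108.11/2,696.86 = 4.01%.
After the first change, unemployed falls and employed rises by 50.09; labor force unchanged → E = 2,638.84, U = 58.02, labor force = 2,696.86 thousand.
After the second change, employed and labor force both rise by 109.74; unemployed unchanged → E = 2,748.58, U = 58.02, labor force = 2,806.60 thousand.
New unemployment rate = 58.02 / 2,806.60 = 2.07%.

New unemployment rate ≈ 2.07%.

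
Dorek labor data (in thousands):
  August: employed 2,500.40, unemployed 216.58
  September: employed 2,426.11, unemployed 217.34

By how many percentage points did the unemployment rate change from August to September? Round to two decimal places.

The unemployment rate changed by +0.25 percentage points.

August: labor force = 2,500.40 + 216.58 = 2,716.98; u = 216.58/2,716.98 = 7.97%.
September: labor force = 2,426.11 + 217.34 = 2,643.45; u = 217.34/2,643.45 = 8.22%.
Change = 8.22% − 7.97% = +0.25 pp.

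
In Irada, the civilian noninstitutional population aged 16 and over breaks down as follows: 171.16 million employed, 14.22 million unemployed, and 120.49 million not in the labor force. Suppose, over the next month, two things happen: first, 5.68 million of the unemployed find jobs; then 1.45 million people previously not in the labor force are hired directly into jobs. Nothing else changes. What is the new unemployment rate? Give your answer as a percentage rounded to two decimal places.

New unemployment rate ≈ 4.57%.

Initially, labor force = 171.16 + 14.22 = 185.38 million, so u = 14.22/185.38 = 7.67%.
After the first change, unemployed falls and employed rises by 5.68; labor force unchanged → E = 176.84, U = 8.54, labor force = 185.38 million.
After the second change, employed and labor force both rise by 1.45; unemployed unchanged → E = 178.29, U = 8.54, labor force = 186.83 million.
New unemployment rate = 8.54 / 186.83 = 4.57%.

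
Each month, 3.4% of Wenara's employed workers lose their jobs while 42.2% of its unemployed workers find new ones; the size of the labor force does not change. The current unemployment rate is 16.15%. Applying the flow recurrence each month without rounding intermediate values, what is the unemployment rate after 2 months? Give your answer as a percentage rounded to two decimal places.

With a fixed labor force, u_{t+1} = u_t + s·(1−u_t) − f·u_t = u_t·(1−s−f) + s.
Here 1−s−f = 0.544 and s = 0.034.
u_1 = 0.161500 × 0.544 + 0.034 = 0.121856.
u_2 = 0.121856 × 0.544 + 0.034 = 0.100290.

Unemployment rate after two months ≈ 10.03%.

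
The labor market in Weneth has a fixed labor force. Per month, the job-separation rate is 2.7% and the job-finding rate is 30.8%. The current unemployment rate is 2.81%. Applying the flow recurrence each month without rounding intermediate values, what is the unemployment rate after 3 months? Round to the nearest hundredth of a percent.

Unemployment rate after three months ≈ 6.52%.

With a fixed labor force, u_{t+1} = u_t + s·(1−u_t) − f·u_t = u_t·(1−s−f) + s.
Here 1−s−f = 0.665 and s = 0.027.
u_1 = 0.028100 × 0.665 + 0.027 = 0.045687.
u_2 = 0.045687 × 0.665 + 0.027 = 0.057382.
u_3 = 0.057382 × 0.665 + 0.027 = 0.065159.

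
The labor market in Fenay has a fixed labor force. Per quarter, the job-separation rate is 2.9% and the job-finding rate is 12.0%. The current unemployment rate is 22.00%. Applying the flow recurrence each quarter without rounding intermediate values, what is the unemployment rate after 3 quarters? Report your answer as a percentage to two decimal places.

Unemployment rate after three quarters ≈ 21.03%.

With a fixed labor force, u_{t+1} = u_t + s·(1−u_t) − f·u_t = u_t·(1−s−f) + s.
Here 1−s−f = 0.851 and s = 0.029.
u_1 = 0.220000 × 0.851 + 0.029 = 0.216220.
u_2 = 0.216220 × 0.851 + 0.029 = 0.213003.
u_3 = 0.213003 × 0.851 + 0.029 = 0.210266.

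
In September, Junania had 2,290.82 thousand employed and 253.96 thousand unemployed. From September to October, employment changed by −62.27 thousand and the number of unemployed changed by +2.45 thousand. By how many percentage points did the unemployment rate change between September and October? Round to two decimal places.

September: labor force = 2,290.82 + 253.96 = 2,544.78; u = 253.96/2,544.78 = 9.98%.
October: labor force = 2,228.55 + 256.41 = 2,484.96; u = 256.41/2,484.96 = 10.32%.
Change = 10.32% − 9.98% = +0.34 pp.

The unemployment rate changed by +0.34 percentage points.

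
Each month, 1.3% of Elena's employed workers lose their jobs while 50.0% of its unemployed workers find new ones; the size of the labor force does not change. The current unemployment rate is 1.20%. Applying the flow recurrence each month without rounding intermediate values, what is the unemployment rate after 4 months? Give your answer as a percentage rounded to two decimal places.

Unemployment rate after four months ≈ 2.46%.

With a fixed labor force, u_{t+1} = u_t + s·(1−u_t) − f·u_t = u_t·(1−s−f) + s.
Here 1−s−f = 0.487 and s = 0.013.
u_1 = 0.012000 × 0.487 + 0.013 = 0.018844.
u_2 = 0.018844 × 0.487 + 0.013 = 0.022177.
u_3 = 0.022177 × 0.487 + 0.013 = 0.023800.
u_4 = 0.023800 × 0.487 + 0.013 = 0.024591.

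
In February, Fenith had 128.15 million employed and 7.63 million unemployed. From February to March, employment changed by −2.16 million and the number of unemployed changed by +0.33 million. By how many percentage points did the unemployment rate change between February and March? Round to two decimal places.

February: labor force = 128.15 + 7.63 = 135.78; u = 7.63/135.78 = 5.62%.
March: labor force = 125.99 + 7.96 = 133.95; u = 7.96/133.95 = 5.94%.
Change = 5.94% − 5.62% = +0.32 pp.

The unemployment rate changed by +0.32 percentage points.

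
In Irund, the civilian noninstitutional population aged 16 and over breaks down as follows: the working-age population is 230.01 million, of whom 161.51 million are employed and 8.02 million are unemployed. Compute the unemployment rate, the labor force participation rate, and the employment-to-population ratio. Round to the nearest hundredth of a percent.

Unemployment rate ≈ 4.73%; labor force participation rate ≈ 73.71%; employment-population ratio ≈ 70.22%.

Labor force = employed + unemployed = 161.51 + 8.02 = 169.53 million.
Unemployment rate = 8.02 / 169.53 = 4.73%.
Labor force participation rate = 169.53 / 230.01 = 73.71%.
Employment-population ratio = 161.51 / 230.01 = 70.22%.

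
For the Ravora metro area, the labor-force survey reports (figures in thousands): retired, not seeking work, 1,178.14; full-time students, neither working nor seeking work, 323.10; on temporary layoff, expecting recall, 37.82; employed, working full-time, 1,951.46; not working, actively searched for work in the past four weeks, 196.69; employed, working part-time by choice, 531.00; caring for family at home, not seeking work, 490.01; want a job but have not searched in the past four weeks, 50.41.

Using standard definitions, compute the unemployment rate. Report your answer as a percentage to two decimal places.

Unemployment rate ≈ 8.63%.

Employed = 1,951.46 + 531.00 = 2,482.46 thousand.
Unemployed = 37.82 + 196.69 = 234.51 thousand (jobless and actively searching, or on temporary layoff).
Labor force = 2,482.46 + 234.51 = 2,716.97 thousand.
Unemployment rate = 234.51 / 2,716.97 = 8.63%.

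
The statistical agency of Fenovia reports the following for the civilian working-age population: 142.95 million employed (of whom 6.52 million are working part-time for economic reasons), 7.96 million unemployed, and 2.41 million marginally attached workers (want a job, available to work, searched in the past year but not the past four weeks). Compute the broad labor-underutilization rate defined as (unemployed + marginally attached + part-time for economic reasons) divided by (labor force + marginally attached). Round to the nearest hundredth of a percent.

Labor force = 142.95 + 7.96 = 150.91 million.
Numerator = 7.96 + 2.41 + 6.52 = 16.89 million.
Denominator = 150.91 + 2.41 = 153.32 million.
Broad rate = 16.89 / 153.32 = 11.02%.

Broad underutilization rate ≈ 11.02%.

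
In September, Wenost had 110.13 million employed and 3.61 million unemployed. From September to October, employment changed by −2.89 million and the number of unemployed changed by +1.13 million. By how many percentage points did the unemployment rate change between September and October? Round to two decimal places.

The unemployment rate changed by +1.06 percentage points.

September: labor force = 110.13 + 3.61 = 113.74; u = 3.61/113.74 = 3.17%.
October: labor force = 107.24 + 4.74 = 111.98; u = 4.74/111.98 = 4.23%.
Change = 4.23% − 3.17% = +1.06 pp.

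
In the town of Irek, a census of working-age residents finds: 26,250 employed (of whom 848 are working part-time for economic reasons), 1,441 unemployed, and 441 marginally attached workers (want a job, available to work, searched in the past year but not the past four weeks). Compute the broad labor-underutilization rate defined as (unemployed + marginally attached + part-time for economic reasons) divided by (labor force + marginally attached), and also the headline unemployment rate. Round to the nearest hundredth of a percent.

Broad underutilization rate ≈ 9.70%; headline unemployment rate ≈ 5.20%.

Labor force = 26,250 + 1,441 = 27,691.
Numerator = 1,441 + 441 + 848 = 2,730.
Denominator = 27,691 + 441 = 28,132.
Broad rate = 2,730 / 28,132 = 9.70%.
Headline unemployment rate = 1,441 / 27,691 = 5.20%.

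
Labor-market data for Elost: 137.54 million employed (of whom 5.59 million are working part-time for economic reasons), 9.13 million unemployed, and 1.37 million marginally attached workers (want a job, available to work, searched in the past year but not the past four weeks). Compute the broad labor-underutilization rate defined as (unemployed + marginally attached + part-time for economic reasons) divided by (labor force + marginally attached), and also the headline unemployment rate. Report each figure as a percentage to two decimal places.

Labor force = 137.54 + 9.13 = 146.67 million.
Numerator = 9.13 + 1.37 + 5.59 = 16.09 million.
Denominator = 146.67 + 1.37 = 148.04 million.
Broad rate = 16.09 / 148.04 = 10.87%.
Headline unemployment rate = 9.13 / 146.67 = 6.22%.

Broad underutilization rate ≈ 10.87%; headline unemployment rate ≈ 6.22%.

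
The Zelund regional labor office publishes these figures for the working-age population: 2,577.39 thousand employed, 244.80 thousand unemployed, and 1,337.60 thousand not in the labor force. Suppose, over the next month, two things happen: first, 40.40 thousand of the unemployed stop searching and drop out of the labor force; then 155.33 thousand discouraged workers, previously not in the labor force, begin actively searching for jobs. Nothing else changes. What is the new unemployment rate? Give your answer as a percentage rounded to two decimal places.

Initially, labor force = 2,577.39 + 244.80 = 2,822.19 thousand, so u = 244.80/2,822.19 = 8.67%.
After the first change, unemployed and labor force both fall by 40.40 → E = 2,577.39, U = 204.40, labor force = 2,781.79 thousand.
After the second change, unemployed and labor force both rise by 155.33 → E = 2,577.39, U = 359.73, labor force = 2,937.12 thousand.
New unemployment rate = 359.73 / 2,937.12 = 12.25%.

New unemployment rate ≈ 12.25%.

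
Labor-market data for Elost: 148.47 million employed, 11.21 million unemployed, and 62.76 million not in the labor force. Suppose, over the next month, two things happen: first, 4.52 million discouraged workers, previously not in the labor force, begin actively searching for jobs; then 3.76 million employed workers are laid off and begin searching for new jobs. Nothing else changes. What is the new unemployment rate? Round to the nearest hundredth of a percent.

New unemployment rate ≈ 11.87%.

Initially, labor force = 148.47 + 11.21 = 159.68 million, so u = 11.21/159.68 = 7.02%.
After the first change, unemployed and labor force both rise by 4.52 → E = 148.47, U = 15.73, labor force = 164.20 million.
After the second change, employed falls and unemployed rises by 3.76; labor force unchanged → E = 144.71, U = 19.49, labor force = 164.20 million.
New unemployment rate = 19.49 / 164.20 = 11.87%.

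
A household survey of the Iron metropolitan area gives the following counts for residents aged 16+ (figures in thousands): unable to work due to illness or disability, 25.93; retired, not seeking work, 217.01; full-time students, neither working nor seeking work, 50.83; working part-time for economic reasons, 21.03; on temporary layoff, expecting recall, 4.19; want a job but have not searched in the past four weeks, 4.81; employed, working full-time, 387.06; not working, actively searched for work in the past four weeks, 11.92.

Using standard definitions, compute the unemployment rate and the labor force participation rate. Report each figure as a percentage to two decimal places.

Unemployment rate ≈ 3.80%; labor force participation rate ≈ 58.69%.

Employed = 21.03 + 387.06 = 408.09 thousand (anyone who worked, including part-time for economic reasons, counts as employed).
Unemployed = 4.19 + 11.92 = 16.11 thousand (jobless and actively searching, or on temporary layoff).
Labor force = 408.09 + 16.11 = 424.20 thousand.
Not in labor force = 25.93 + 217.01 + 50.83 + 4.81 = 298.58 thousand (those not working and not actively searching are outside the labor force — including those who want a job but have given up searching).
Civilian working-age population = 424.20 + 298.58 = 722.78 thousand.
Unemployment rate = 16.11 / 424.20 = 3.80%.
Labor force participation rate = 424.20 / 722.78 = 58.69%.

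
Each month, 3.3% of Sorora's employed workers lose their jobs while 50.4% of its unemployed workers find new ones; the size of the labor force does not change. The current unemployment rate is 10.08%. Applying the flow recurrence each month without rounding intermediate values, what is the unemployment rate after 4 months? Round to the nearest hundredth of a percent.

Unemployment rate after four months ≈ 6.33%.

With a fixed labor force, u_{t+1} = u_t + s·(1−u_t) − f·u_t = u_t·(1−s−f) + s.
Here 1−s−f = 0.463 and s = 0.033.
u_1 = 0.100800 × 0.463 + 0.033 = 0.079670.
u_2 = 0.079670 × 0.463 + 0.033 = 0.069887.
u_3 = 0.069887 × 0.463 + 0.033 = 0.065358.
u_4 = 0.065358 × 0.463 + 0.033 = 0.063261.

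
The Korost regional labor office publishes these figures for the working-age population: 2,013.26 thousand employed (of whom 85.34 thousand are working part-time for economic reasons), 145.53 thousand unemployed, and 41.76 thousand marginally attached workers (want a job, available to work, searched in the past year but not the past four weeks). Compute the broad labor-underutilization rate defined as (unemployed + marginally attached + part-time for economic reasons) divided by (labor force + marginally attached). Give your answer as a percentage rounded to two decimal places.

Labor force = 2,013.26 + 145.53 = 2,158.79 thousand.
Numerator = 145.53 + 41.76 + 85.34 = 272.63 thousand.
Denominator = 2,158.79 + 41.76 = 2,200.55 thousand.
Broad rate = 272.63 / 2,200.55 = 12.39%.

Broad underutilization rate ≈ 12.39%.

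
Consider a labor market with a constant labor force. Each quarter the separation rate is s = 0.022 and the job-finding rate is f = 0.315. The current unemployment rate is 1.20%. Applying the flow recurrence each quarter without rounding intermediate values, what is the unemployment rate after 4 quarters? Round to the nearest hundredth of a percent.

Unemployment rate after four quarters ≈ 5.50%.

With a fixed labor force, u_{t+1} = u_t + s·(1−u_t) − f·u_t = u_t·(1−s−f) + s.
Here 1−s−f = 0.663 and s = 0.022.
u_1 = 0.012000 × 0.663 + 0.022 = 0.029956.
u_2 = 0.029956 × 0.663 + 0.022 = 0.041861.
u_3 = 0.041861 × 0.663 + 0.022 = 0.049754.
u_4 = 0.049754 × 0.663 + 0.022 = 0.054987.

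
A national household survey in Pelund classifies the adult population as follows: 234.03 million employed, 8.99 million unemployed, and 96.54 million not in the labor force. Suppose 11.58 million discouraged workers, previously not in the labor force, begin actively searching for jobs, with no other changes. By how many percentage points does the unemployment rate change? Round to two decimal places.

The unemployment rate changes by +4.38 percentage points.

Initially, labor force = 234.03 + 8.99 = 243.02 million, so u = 8.99/243.02 = 3.70%.
After the change, unemployed and labor force both rise by 11.58 → E = 234.03, U = 20.57, labor force = 254.60 million.
New unemployment rate = 20.57 / 254.60 = 8.08%.
Change = 8.08% − 3.70% = +4.38 percentage points.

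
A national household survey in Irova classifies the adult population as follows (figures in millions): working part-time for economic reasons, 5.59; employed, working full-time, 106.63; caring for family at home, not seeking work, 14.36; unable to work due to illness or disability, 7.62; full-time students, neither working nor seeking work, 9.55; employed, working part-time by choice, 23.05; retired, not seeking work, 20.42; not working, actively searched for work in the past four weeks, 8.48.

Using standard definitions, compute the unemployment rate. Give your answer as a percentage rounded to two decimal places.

Unemployment rate ≈ 5.90%.

Employed = 5.59 + 106.63 + 23.05 = 135.27 million (anyone who worked, including part-time for economic reasons, counts as employed).
Unemployed = 8.48 million.
Labor force = 135.27 + 8.48 = 143.75 million.
Unemployment rate = 8.48 / 143.75 = 5.90%.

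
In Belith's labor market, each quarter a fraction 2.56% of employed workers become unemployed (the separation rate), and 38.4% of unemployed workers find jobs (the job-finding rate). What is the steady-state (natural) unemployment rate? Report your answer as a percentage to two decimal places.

Steady-state unemployment rate ≈ 6.25%.

At steady state the flows balance: s·E = f·U, so U/(E+U) = s/(s+f).
u* = 2.56 / (2.56 + 38.4) = 2.56 / 40.96 = 6.25%.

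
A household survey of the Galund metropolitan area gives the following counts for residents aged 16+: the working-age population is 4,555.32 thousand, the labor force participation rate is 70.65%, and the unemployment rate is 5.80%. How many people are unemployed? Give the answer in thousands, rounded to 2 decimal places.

Labor force = 0.7065 × 4,555.32 = 3,218.33 thousand.
Unemployed = 0.0580 × 3,218.33 ≈ 186.66 thousand.

About 186.66 thousand are unemployed.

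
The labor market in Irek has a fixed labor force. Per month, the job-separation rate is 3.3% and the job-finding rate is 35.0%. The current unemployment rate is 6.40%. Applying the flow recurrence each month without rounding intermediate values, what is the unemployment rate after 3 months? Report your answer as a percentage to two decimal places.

Unemployment rate after three months ≈ 8.10%.

With a fixed labor force, u_{t+1} = u_t + s·(1−u_t) − f·u_t = u_t·(1−s−f) + s.
Here 1−s−f = 0.617 and s = 0.033.
u_1 = 0.064000 × 0.617 + 0.033 = 0.072488.
u_2 = 0.072488 × 0.617 + 0.033 = 0.077725.
u_3 = 0.077725 × 0.617 + 0.033 = 0.080956.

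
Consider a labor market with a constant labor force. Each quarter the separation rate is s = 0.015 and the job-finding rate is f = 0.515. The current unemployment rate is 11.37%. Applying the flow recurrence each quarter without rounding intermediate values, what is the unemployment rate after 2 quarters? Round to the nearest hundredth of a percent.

With a fixed labor force, u_{t+1} = u_t + s·(1−u_t) − f·u_t = u_t·(1−s−f) + s.
Here 1−s−f = 0.470 and s = 0.015.
u_1 = 0.113700 × 0.470 + 0.015 = 0.068439.
u_2 = 0.068439 × 0.470 + 0.015 = 0.047166.

Unemployment rate after two quarters ≈ 4.72%.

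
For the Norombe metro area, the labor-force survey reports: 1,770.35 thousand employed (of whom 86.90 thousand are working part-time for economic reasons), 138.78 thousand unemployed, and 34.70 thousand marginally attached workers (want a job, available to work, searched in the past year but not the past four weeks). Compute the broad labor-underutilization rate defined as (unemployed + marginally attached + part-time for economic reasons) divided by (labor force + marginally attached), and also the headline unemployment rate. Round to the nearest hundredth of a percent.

Labor force = 1,770.35 + 138.78 = 1,909.13 thousand.
Numerator = 138.78 + 34.70 + 86.90 = 260.38 thousand.
Denominator = 1,909.13 + 34.70 = 1,943.83 thousand.
Broad rate = 260.38 / 1,943.83 = 13.40%.
Headline unemployment rate = 138.78 / 1,909.13 = 7.27%.

Broad underutilization rate ≈ 13.40%; headline unemployment rate ≈ 7.27%.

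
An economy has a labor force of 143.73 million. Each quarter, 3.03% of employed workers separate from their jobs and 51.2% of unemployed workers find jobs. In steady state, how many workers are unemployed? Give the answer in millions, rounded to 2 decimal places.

Steady-state unemployment rate u* = s/(s+f) = 3.03/(3.03+51.2) = 0.055873.
Unemployed = u* × labor force = 0.055873 × 143.73 ≈ 8.03 million.

About 8.03 million are unemployed in steady state.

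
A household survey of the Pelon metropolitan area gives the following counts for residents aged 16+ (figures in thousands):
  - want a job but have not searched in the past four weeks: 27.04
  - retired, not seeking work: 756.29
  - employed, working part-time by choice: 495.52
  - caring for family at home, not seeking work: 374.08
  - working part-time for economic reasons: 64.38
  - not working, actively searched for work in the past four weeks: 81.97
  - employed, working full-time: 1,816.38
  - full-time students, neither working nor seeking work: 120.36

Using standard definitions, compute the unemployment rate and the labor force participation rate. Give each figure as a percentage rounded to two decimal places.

Employed = 495.52 + 64.38 + 1,816.38 = 2,376.28 thousand (anyone who worked, including part-time for economic reasons, counts as employed).
Unemployed = 81.97 thousand.
Labor force = 2,376.28 + 81.97 = 2,458.25 thousand.
Not in labor force = 27.04 + 756.29 + 374.08 + 120.36 = 1,277.77 thousand (those not working and not actively searching are outside the labor force — including those who want a job but have given up searching).
Civilian working-age population = 2,458.25 + 1,277.77 = 3,736.02 thousand.
Unemployment rate = 81.97 / 2,458.25 = 3.33%.
Labor force participation rate = 2,458.25 / 3,736.02 = 65.80%.

Unemployment rate ≈ 3.33%; labor force participation rate ≈ 65.80%.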